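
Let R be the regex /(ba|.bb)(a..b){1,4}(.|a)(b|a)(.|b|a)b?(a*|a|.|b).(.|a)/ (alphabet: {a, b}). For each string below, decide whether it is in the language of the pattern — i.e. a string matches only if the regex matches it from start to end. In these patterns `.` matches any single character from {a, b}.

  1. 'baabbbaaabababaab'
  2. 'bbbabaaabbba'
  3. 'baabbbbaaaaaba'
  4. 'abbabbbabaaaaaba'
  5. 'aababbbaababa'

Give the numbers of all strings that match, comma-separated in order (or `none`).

1 → match
2 → no match
3 → match
4 → match
5 → no match

1, 3, 4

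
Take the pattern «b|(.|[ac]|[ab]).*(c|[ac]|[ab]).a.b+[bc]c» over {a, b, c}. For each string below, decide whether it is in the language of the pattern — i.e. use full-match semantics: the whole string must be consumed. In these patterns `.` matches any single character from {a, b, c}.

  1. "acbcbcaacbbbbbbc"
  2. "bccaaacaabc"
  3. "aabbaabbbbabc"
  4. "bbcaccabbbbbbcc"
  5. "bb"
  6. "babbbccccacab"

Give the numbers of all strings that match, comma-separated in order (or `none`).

1 → match
2. "bccaaacaabc" → no match
3 → no match
4 → match
5. "bb" → no match
6 → no match

1, 4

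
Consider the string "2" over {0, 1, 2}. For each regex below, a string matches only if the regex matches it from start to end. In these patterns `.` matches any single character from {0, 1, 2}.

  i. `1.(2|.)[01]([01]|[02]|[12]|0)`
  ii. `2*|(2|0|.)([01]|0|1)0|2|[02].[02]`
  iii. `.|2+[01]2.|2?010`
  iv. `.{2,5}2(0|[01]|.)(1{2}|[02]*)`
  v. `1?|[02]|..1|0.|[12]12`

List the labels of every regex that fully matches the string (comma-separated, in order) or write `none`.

i → no match — must start with "1"
ii → match
iii → match
iv → no match
v → match

ii, iii, v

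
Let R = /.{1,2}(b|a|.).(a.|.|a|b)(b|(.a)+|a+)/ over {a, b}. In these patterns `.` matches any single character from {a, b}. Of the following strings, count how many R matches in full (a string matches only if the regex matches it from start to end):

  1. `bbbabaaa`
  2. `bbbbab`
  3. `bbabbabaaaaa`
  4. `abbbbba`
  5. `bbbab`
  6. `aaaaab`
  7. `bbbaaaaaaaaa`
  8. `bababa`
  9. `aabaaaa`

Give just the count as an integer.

1. `bbbabaaa` → match
2. `bbbbab` → match
3. `bbabbabaaaaa` → match
4. `abbbbba` → match
5. `bbbab` → match
6. `aaaaab` → match
7. `bbbaaaaaaaaa` → match
8. `bababa` → match
9. `aabaaaa` → match
Total matched: 9

9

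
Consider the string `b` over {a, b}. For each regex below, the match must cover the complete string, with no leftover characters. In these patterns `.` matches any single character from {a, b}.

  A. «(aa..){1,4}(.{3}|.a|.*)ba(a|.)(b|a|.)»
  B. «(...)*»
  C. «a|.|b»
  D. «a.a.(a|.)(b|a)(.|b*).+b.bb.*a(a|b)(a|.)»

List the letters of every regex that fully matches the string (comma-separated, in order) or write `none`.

C

A → no match — must start with `aa`
B → no match
C → match
D → no match — must start with `a`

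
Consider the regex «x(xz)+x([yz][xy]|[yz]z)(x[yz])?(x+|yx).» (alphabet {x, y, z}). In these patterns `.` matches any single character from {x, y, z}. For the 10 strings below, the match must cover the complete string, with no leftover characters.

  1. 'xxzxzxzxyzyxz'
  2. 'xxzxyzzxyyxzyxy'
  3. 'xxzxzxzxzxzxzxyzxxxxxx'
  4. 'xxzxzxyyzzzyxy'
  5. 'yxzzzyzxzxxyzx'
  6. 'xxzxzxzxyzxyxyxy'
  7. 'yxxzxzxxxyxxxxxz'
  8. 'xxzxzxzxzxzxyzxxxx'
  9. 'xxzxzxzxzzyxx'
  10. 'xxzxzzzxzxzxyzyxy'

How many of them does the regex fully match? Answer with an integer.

4

1 → match
2 → no match
3 → match
4 → no match
5 → no match — must start with 'xxz'
6 → no match
7 → no match — must start with 'xxz'
8 → match
9 → match
10 → no match
Total matched: 4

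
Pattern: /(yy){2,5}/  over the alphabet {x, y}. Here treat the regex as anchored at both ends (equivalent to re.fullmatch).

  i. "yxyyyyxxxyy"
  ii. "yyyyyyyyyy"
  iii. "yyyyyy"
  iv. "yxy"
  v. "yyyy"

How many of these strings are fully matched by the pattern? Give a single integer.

i → no match — must start with "yy"
ii → match
iii → match
iv → no match — must start with "yy"
v → match
Total matched: 3

3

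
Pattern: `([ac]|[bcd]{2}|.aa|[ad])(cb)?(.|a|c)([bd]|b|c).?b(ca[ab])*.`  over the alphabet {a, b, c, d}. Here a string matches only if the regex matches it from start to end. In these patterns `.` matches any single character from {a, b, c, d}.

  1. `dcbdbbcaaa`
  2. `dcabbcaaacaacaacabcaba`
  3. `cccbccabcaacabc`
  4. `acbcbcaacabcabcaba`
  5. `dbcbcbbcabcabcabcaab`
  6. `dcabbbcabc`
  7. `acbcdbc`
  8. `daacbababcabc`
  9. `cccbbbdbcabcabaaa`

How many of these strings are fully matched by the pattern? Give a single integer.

1. `dcbdbbcaaa` → match
2 → no match
3 → match
4 → match
5 → match
6. `dcabbbcabc` → match
7. `acbcdbc` → match
8 → match
9 → no match
Total matched: 7

7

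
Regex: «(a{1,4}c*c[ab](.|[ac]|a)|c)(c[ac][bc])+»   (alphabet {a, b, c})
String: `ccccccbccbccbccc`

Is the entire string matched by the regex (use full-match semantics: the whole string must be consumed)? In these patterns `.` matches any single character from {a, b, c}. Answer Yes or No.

Yes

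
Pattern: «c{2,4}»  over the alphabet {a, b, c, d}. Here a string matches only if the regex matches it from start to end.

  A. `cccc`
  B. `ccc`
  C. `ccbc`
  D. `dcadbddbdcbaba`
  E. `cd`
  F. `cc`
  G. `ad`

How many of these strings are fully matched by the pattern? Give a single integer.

A. `cccc` → match
B. `ccc` → match
C. `ccbc` → no match
D → no match — must start with `c`
E. `cd` → no match — must end with `c`
F. `cc` → match
G. `ad` → no match — must start with `c`
Total matched: 3

3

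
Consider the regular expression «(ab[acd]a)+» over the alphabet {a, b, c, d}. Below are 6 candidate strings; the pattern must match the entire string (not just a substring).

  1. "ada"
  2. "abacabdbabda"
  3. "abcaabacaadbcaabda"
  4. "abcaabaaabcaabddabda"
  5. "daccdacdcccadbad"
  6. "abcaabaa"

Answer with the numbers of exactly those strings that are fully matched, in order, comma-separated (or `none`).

1 → no match — must start with "ab"
2 → no match
3 → no match
4 → no match
5 → no match — must start with "ab"
6 → match

6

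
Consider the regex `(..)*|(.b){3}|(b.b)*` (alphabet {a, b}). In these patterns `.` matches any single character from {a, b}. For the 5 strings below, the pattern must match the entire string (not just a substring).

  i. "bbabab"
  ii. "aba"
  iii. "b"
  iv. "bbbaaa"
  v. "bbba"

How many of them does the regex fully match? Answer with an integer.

3

i → match
ii → no match
iii → no match
iv → match
v → match
Total matched: 3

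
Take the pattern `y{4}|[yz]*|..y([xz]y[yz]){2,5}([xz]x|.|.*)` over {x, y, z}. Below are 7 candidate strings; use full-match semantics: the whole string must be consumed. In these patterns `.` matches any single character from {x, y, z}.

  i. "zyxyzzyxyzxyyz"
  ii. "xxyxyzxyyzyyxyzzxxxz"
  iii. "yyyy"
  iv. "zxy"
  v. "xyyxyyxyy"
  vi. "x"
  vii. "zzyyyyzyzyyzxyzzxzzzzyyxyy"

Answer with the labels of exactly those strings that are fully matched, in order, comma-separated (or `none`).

i → no match
ii → match
iii → match
iv → no match
v → match
vi → no match
vii → no match

ii, iii, v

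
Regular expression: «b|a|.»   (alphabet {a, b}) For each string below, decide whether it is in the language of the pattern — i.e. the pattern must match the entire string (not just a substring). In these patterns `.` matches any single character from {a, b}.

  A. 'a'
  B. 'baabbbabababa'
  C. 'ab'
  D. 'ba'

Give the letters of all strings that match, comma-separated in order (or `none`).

A

A → match
B → no match
C → no match
D → no match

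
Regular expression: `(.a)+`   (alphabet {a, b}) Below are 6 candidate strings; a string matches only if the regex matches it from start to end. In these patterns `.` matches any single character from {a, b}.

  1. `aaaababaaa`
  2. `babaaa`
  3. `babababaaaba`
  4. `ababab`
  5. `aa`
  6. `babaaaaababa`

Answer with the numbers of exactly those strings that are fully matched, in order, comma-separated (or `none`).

1, 2, 3, 5, 6

1. `aaaababaaa` → match
2. `babaaa` → match
3. `babababaaaba` → match
4. `ababab` → no match — must end with `a`
5. `aa` → match
6. `babaaaaababa` → match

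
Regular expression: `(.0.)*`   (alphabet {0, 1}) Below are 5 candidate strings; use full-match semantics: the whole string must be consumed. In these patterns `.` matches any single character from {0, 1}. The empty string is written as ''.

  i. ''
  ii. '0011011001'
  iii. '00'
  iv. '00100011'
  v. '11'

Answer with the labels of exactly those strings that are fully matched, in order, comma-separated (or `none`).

i

i. '' → match
ii. '0011011001' → no match
iii. '00' → no match
iv. '00100011' → no match
v. '11' → no match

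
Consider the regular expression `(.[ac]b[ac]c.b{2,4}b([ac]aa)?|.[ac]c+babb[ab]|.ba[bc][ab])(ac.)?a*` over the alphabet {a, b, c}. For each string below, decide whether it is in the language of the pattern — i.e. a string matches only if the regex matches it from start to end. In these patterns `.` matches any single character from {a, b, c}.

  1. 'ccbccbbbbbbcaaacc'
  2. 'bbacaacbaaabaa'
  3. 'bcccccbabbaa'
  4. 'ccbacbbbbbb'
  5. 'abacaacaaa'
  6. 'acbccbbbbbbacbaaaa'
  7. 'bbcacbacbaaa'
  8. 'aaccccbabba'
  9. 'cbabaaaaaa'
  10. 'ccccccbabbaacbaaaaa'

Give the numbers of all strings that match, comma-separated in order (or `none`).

1, 3, 4, 5, 6, 8, 9, 10

1 → match
2 → no match
3 → match
4 → match
5 → match
6 → match
7 → no match
8 → match
9 → match
10 → match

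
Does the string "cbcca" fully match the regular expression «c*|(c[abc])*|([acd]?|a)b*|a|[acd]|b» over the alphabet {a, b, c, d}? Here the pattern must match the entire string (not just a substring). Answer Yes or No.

No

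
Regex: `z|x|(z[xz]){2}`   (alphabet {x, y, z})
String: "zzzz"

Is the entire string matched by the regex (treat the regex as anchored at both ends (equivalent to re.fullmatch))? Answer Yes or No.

Yes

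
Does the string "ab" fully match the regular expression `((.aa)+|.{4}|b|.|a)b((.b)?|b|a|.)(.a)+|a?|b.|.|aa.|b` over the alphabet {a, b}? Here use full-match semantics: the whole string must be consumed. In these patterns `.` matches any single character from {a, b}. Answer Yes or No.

No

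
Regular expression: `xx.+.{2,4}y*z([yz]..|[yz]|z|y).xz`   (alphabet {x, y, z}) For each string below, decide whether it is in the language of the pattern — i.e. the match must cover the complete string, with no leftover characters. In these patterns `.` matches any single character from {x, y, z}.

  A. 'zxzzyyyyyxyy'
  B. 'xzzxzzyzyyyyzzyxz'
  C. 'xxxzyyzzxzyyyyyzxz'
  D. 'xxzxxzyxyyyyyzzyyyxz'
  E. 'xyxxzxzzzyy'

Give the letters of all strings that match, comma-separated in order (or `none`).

D

A → no match — must start with 'xx'
B → no match — must start with 'xx'
C → no match
D → match
E → no match — must start with 'xx'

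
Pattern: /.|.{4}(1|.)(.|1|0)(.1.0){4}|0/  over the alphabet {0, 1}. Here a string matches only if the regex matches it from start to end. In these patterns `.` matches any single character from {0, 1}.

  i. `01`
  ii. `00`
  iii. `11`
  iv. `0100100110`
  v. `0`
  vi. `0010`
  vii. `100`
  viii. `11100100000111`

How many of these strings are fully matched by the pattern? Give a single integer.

1

i → no match
ii → no match
iii → no match
iv → no match
v → match
vi → no match
vii → no match
viii → no match
Total matched: 1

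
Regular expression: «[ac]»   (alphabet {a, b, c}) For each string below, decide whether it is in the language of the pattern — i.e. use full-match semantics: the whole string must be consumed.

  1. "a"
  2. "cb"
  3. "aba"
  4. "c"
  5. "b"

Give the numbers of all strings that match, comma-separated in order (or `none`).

1, 4

1 → match
2 → no match
3 → no match
4 → match
5 → no match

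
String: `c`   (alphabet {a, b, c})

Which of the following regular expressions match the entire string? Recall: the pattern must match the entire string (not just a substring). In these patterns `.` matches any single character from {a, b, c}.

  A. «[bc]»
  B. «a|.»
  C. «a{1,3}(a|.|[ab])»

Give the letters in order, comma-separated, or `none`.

A → match
B → match
C → no match — must start with `a`

A, B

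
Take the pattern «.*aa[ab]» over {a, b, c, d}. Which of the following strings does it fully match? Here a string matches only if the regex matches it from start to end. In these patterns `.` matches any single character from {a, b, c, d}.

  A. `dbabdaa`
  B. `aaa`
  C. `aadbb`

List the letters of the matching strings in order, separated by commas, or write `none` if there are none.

A → no match
B → match
C → no match

B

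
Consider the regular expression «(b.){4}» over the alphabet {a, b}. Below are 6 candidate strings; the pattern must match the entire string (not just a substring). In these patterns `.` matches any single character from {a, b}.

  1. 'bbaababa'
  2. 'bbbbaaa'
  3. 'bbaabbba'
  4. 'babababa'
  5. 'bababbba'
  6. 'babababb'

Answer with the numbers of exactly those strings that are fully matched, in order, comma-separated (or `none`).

4, 5, 6

1. 'bbaababa' → no match
2. 'bbbbaaa' → no match
3. 'bbaabbba' → no match
4. 'babababa' → match
5. 'bababbba' → match
6. 'babababb' → match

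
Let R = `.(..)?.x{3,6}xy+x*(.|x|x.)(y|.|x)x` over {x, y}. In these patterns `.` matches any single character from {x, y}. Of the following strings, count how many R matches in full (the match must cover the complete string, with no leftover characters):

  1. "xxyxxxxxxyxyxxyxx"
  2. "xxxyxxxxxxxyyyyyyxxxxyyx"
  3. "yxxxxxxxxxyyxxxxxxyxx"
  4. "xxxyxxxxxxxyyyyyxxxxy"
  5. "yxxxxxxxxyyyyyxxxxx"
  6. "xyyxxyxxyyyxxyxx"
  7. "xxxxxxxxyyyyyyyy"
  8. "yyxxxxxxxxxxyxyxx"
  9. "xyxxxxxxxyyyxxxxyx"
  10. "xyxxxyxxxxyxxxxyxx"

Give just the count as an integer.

1 → no match
2 → match
3 → match
4 → no match — must end with "x"
5 → match
6 → no match
7 → no match — must end with "x"
8 → no match
9 → match
10 → no match
Total matched: 4

4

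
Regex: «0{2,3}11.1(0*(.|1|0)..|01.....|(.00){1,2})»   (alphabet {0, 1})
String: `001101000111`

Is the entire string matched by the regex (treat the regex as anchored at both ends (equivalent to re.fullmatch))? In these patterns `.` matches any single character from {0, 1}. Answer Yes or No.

Yes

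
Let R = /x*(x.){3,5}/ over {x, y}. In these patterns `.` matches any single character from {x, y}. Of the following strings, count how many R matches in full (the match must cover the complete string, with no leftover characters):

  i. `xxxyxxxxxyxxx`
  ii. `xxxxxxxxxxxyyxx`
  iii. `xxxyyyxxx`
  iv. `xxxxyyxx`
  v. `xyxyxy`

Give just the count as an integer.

1

i → no match
ii → no match
iii → no match
iv → no match
v → match
Total matched: 1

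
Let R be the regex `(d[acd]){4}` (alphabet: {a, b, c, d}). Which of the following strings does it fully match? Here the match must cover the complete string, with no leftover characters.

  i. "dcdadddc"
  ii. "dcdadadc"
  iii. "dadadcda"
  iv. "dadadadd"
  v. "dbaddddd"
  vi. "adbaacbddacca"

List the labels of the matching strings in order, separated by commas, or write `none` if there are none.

i → match
ii → match
iii → match
iv → match
v → no match
vi → no match — must start with "d"

i, ii, iii, iv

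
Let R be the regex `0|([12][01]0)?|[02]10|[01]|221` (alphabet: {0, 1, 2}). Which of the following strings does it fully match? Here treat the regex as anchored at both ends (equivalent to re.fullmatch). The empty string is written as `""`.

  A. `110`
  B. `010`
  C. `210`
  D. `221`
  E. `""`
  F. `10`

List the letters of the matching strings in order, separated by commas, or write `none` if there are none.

A → match
B → match
C → match
D → match
E → match
F → no match

A, B, C, D, E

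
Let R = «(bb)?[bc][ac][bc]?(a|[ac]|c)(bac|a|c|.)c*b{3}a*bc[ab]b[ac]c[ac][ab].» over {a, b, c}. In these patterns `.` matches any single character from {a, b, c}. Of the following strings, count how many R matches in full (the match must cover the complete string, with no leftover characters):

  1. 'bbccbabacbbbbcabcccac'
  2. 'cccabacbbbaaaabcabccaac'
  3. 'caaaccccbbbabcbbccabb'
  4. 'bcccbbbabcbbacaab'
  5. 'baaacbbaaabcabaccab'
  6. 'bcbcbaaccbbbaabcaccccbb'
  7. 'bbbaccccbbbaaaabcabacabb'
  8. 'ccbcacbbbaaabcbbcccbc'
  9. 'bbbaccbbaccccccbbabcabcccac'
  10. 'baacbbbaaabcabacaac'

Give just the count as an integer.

7

1 → match
2 → match
3 → match
4 → match
5 → no match
6 → no match
7 → match
8 → match
9 → no match
10 → match
Total matched: 7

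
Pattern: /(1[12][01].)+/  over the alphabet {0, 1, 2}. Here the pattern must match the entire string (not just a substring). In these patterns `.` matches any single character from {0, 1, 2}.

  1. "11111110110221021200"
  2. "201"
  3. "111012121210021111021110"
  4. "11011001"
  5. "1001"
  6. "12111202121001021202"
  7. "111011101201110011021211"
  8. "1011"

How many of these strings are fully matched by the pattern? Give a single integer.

1 → no match
2 → no match — must start with "1"
3 → no match
4 → no match
5 → no match
6 → no match
7 → match
8 → no match
Total matched: 1

1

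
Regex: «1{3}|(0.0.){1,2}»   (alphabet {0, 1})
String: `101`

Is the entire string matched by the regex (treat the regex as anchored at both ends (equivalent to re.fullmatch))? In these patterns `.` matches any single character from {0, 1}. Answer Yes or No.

No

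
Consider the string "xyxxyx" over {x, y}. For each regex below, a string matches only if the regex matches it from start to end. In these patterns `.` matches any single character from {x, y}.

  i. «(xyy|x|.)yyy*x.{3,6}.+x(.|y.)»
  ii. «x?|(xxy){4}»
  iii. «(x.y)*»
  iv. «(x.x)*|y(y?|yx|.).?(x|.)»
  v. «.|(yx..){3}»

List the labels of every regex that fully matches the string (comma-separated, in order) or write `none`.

iv

i → no match
ii → no match
iii → no match
iv → match
v → no match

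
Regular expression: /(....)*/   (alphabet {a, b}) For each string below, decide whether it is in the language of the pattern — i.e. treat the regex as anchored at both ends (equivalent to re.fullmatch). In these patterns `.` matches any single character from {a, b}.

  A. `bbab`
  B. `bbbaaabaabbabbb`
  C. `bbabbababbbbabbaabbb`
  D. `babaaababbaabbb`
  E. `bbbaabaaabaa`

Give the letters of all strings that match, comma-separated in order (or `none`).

A. `bbab` → match
B → no match
C → match
D → no match
E. `bbbaabaaabaa` → match

A, C, E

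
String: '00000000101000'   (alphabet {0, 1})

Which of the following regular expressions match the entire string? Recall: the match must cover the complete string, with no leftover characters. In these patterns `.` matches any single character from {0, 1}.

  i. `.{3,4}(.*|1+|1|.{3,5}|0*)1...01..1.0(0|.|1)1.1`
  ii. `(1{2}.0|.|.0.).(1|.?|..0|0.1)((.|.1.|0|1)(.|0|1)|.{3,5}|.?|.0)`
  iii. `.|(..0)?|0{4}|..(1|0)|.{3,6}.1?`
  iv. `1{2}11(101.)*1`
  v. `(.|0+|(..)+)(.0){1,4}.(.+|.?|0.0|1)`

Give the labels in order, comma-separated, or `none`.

i → no match — must end with '1'
ii → no match
iii → no match
iv → no match — must start with '1'
v → match

v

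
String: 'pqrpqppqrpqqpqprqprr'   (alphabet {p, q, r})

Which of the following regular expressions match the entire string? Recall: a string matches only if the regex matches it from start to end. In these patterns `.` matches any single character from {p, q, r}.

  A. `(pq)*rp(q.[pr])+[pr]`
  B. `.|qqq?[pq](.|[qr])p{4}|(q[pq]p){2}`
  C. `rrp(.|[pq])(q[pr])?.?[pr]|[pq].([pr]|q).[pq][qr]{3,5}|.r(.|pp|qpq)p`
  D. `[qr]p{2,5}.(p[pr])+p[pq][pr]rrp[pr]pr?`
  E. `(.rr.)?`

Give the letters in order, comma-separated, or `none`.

A → match
B → no match
C → no match
D → no match
E → no match

A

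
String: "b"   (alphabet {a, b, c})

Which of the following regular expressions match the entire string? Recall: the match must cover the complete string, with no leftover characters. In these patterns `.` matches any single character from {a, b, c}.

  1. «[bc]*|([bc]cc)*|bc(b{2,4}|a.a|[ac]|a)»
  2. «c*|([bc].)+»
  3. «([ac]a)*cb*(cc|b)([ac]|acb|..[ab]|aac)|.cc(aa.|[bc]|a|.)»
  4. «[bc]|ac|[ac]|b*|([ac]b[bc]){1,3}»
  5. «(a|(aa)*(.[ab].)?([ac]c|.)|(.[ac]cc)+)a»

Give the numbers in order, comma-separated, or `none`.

1 → match
2 → no match
3 → no match
4 → match
5 → no match — must end with "a"

1, 4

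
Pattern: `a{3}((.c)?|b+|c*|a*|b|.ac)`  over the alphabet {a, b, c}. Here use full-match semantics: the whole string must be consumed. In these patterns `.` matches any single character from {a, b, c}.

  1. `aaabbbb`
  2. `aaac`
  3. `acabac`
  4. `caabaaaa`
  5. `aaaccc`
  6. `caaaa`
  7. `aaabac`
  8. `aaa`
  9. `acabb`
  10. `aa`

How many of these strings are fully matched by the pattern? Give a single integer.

1. `aaabbbb` → match
2. `aaac` → match
3. `acabac` → no match
4. `caabaaaa` → no match — must start with `a`
5. `aaaccc` → match
6. `caaaa` → no match — must start with `a`
7. `aaabac` → match
8. `aaa` → match
9. `acabb` → no match
10. `aa` → no match
Total matched: 5

5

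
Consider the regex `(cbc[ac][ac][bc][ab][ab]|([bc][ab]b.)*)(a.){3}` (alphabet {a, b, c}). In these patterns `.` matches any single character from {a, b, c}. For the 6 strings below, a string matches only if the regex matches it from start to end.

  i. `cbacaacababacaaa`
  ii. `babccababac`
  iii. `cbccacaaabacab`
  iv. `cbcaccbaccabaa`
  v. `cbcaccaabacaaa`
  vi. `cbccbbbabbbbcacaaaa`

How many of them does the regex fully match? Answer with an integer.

1

i → no match
ii → no match
iii → match
iv → no match
v → no match
vi → no match
Total matched: 1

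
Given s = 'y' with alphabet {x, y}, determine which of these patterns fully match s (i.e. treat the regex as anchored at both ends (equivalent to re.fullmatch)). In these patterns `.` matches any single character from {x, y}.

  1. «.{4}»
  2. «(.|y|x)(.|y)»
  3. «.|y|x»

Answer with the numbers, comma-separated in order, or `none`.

3

1 → no match
2 → no match
3 → match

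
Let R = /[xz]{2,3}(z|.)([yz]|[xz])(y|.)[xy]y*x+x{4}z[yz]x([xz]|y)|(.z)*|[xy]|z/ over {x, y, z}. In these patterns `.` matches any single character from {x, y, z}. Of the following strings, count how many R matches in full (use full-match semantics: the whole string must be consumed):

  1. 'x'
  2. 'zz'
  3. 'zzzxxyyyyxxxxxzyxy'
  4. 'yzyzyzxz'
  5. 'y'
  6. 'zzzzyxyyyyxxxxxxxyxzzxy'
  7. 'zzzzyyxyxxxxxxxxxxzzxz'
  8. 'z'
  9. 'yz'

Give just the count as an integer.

1 → match
2 → match
3 → match
4 → match
5 → match
6 → no match
7 → match
8 → match
9 → match
Total matched: 8

8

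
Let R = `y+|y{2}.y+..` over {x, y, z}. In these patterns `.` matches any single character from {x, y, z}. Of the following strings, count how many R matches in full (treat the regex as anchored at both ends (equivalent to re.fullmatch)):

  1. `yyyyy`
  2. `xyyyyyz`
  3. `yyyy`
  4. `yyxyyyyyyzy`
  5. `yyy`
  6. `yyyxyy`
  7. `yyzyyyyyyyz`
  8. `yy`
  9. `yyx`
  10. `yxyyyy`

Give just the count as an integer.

6

1 → match
2 → no match — must start with `y`
3 → match
4 → match
5 → match
6 → no match
7 → match
8 → match
9 → no match
10 → no match
Total matched: 6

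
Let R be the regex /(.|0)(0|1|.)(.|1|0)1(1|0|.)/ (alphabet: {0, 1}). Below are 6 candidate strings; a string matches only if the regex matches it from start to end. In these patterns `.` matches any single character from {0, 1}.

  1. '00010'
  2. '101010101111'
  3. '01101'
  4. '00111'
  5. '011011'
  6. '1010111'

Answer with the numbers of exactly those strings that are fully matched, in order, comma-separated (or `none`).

1, 4

1 → match
2 → no match
3 → no match
4 → match
5 → no match
6 → no match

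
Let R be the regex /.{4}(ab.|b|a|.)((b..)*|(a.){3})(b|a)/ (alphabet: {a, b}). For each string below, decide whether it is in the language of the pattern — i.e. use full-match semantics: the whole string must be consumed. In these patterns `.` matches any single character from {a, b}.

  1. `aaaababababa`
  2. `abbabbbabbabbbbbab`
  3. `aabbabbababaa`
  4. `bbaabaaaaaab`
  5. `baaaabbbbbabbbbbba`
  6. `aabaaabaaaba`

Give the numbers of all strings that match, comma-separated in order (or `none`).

1, 2, 4, 5, 6

1 → match
2 → match
3 → no match
4 → match
5 → match
6 → match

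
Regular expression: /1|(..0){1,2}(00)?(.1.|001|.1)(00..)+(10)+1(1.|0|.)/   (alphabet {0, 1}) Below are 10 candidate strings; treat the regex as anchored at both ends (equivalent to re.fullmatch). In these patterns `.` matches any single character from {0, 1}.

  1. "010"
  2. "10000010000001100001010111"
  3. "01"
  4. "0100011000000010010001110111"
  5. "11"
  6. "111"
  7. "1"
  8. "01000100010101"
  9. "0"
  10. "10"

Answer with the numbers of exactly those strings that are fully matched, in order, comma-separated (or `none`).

2, 4, 7

1. "010" → no match
2 → match
3. "01" → no match
4 → match
5. "11" → no match
6. "111" → no match
7. "1" → match
8 → no match
9. "0" → no match
10. "10" → no match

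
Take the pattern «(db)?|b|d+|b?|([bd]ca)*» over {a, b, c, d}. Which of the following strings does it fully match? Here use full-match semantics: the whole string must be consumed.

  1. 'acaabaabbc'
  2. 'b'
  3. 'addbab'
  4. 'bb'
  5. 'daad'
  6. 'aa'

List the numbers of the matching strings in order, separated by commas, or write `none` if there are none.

1 → no match
2 → match
3 → no match
4 → no match
5 → no match
6 → no match

2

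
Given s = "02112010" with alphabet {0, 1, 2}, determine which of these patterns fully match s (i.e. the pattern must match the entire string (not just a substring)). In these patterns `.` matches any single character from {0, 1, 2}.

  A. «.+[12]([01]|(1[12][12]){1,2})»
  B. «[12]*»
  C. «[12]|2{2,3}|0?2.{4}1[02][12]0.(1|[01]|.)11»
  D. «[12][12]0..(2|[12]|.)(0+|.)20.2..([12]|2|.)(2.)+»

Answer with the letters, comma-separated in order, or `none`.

A → match
B → no match
C → no match
D → no match

A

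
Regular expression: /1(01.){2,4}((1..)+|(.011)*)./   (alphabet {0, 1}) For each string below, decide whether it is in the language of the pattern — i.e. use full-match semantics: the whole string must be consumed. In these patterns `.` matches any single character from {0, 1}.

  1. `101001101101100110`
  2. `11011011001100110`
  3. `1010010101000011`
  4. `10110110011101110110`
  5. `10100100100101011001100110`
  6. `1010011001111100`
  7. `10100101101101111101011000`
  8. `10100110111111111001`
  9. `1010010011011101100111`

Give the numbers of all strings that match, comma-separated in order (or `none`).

1, 4, 5, 7, 8, 9

1 → match
2 → no match — must start with `101`
3 → no match
4 → match
5 → match
6 → no match
7 → match
8 → match
9 → match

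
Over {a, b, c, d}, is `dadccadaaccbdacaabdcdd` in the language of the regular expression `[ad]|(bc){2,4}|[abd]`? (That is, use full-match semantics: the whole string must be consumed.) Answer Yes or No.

No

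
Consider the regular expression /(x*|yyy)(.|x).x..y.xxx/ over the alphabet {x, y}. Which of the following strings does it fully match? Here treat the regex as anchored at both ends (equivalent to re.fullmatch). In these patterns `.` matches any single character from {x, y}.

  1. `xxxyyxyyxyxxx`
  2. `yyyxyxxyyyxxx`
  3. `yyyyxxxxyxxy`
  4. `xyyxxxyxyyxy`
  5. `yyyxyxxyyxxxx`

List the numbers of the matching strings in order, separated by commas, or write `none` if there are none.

2, 5

1 → no match
2 → match
3. `yyyyxxxxyxxy` → no match — must end with `xxx`
4. `xyyxxxyxyyxy` → no match — must end with `xxx`
5 → match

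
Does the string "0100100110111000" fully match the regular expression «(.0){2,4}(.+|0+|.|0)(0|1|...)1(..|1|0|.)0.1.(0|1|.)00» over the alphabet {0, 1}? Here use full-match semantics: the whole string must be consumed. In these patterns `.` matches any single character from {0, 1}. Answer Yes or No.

No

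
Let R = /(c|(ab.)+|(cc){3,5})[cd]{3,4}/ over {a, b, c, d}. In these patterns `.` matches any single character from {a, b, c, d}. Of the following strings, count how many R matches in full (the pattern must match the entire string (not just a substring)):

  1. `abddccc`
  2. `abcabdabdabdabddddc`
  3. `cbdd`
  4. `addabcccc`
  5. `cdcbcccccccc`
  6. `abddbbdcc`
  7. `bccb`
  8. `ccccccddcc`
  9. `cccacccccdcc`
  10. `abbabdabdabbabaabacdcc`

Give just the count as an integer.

1. `abddccc` → match
2 → match
3. `cbdd` → no match
4. `addabcccc` → no match
5. `cdcbcccccccc` → no match
6. `abddbbdcc` → no match
7. `bccb` → no match
8. `ccccccddcc` → match
9. `cccacccccdcc` → no match
10 → match
Total matched: 4

4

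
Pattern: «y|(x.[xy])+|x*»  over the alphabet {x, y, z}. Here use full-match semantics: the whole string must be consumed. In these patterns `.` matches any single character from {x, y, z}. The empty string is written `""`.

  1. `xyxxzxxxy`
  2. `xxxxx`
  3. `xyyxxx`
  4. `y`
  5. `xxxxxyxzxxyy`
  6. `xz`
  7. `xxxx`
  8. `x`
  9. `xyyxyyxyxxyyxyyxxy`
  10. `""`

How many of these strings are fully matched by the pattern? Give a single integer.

9

1. `xyxxzxxxy` → match
2. `xxxxx` → match
3. `xyyxxx` → match
4. `y` → match
5. `xxxxxyxzxxyy` → match
6. `xz` → no match
7. `xxxx` → match
8. `x` → match
9 → match
10. `""` → match
Total matched: 9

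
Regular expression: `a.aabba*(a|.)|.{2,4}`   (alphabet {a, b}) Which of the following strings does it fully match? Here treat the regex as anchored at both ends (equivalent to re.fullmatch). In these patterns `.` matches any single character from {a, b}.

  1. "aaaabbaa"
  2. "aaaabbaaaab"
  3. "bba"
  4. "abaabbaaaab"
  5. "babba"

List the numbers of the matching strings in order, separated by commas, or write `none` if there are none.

1, 2, 3, 4

1. "aaaabbaa" → match
2. "aaaabbaaaab" → match
3. "bba" → match
4. "abaabbaaaab" → match
5. "babba" → no match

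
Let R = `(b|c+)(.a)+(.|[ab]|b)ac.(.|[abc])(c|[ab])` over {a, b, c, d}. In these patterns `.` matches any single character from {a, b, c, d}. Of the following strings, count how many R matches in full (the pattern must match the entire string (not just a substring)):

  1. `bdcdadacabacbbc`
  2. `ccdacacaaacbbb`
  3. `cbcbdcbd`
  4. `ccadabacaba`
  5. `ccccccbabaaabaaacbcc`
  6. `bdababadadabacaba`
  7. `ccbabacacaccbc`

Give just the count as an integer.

5

1 → no match
2 → match
3 → no match
4 → match
5 → match
6 → match
7 → match
Total matched: 5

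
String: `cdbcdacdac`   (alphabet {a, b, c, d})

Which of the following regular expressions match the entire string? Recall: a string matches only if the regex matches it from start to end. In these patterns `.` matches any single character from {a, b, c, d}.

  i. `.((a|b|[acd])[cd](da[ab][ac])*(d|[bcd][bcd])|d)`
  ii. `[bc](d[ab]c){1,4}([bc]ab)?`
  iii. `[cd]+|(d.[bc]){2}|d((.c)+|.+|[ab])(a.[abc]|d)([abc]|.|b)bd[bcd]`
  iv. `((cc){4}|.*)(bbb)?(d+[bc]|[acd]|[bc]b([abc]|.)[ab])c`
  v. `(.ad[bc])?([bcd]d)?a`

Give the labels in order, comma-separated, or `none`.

i → no match
ii → match
iii → no match
iv → match
v → no match — must end with `a`

ii, iv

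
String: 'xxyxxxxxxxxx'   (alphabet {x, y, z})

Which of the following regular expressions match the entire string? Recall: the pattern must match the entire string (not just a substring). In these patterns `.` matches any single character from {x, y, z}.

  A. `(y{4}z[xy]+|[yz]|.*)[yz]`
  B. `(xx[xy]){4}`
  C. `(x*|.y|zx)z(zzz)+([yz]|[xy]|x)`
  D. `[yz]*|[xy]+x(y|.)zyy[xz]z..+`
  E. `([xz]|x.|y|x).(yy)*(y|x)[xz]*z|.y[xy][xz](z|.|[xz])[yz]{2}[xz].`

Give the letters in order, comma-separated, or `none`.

A → no match
B → match
C → no match
D → no match
E → no match

B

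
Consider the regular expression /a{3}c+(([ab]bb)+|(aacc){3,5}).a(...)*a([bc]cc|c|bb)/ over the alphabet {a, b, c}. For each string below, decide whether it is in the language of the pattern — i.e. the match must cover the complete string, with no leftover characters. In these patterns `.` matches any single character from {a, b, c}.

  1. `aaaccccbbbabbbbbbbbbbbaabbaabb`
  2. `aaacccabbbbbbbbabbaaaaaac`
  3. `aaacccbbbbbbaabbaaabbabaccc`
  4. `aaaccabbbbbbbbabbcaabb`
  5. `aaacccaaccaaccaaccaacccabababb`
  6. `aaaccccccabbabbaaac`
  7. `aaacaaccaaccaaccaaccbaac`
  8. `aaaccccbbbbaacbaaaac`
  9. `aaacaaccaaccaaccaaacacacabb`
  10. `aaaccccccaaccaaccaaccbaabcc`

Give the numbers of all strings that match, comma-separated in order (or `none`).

1 → match
2 → match
3 → match
4 → match
5 → match
6 → match
7 → match
8 → match
9 → match
10 → match

1, 2, 3, 4, 5, 6, 7, 8, 9, 10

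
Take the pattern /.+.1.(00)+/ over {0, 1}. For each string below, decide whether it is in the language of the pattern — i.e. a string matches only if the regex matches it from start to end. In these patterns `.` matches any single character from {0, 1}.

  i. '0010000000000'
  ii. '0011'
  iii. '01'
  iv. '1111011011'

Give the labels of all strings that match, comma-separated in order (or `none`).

none

i → no match
ii → no match — must end with '00'
iii → no match — must end with '00'
iv → no match — must end with '00'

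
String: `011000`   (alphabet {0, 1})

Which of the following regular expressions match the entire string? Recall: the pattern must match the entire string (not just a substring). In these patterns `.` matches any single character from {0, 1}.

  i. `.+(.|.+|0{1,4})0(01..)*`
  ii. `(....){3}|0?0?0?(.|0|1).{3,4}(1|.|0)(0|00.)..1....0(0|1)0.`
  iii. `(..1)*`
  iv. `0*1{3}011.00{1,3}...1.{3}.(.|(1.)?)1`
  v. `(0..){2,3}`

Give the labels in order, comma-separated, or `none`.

i, v

i → match
ii → no match
iii → no match
iv → no match — must end with `1`
v → match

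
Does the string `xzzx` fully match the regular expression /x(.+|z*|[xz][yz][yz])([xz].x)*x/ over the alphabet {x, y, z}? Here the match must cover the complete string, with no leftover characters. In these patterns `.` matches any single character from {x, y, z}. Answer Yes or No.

Yes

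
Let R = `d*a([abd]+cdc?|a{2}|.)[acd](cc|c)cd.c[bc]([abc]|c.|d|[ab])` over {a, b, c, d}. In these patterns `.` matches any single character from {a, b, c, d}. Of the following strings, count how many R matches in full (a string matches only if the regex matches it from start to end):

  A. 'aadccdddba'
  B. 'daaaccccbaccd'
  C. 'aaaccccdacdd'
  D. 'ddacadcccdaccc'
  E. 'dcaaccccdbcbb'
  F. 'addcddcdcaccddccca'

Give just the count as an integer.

0

A → no match
B → no match
C → no match
D → no match
E → no match
F → no match
Total matched: 0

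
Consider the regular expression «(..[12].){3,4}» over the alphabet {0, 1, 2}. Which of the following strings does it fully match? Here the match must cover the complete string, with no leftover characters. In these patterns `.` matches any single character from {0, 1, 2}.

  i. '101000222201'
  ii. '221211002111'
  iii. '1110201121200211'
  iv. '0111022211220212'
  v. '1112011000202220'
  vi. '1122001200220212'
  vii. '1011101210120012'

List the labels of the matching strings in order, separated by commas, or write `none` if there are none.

iii, iv, v, vi, vii

i → no match
ii → no match
iii → match
iv → match
v → match
vi → match
vii → match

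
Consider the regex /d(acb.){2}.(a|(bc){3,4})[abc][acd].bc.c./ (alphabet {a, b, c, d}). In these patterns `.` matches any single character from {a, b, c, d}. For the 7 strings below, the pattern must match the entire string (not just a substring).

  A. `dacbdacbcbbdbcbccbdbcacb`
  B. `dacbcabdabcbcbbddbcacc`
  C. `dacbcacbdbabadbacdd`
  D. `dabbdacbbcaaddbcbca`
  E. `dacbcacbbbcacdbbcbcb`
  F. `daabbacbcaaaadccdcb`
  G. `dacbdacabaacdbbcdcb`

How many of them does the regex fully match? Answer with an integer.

A → no match
B → no match
C → no match
D → no match — must start with `dacb`
E → no match
F → no match — must start with `dacb`
G → no match
Total matched: 0

0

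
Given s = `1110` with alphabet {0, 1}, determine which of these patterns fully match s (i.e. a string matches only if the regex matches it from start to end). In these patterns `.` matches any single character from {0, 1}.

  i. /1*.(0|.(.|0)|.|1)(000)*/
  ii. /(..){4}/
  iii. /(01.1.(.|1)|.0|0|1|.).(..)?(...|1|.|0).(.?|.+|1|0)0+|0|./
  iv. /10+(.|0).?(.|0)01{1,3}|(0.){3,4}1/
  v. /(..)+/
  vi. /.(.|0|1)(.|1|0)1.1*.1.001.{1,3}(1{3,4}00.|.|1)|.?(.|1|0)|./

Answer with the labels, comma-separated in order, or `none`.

i, v

i → match
ii → no match
iii → no match
iv → no match — must end with `1`
v → match
vi → no match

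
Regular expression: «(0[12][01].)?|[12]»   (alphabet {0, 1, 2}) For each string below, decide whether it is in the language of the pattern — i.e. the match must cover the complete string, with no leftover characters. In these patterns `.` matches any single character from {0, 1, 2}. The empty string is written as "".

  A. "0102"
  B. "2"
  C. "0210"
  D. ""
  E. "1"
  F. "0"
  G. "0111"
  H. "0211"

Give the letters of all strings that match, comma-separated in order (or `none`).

A, B, C, D, E, G, H

A → match
B → match
C → match
D → match
E → match
F → no match
G → match
H → match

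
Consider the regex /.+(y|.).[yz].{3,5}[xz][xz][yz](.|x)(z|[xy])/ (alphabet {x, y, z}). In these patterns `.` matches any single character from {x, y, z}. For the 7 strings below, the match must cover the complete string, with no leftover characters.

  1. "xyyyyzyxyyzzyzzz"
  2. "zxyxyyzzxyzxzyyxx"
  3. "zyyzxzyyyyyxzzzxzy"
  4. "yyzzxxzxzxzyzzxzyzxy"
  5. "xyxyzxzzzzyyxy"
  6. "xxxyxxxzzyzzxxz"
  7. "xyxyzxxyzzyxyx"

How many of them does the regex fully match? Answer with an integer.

0

1 → no match
2 → no match
3 → no match
4 → no match
5 → no match
6 → no match
7 → no match
Total matched: 0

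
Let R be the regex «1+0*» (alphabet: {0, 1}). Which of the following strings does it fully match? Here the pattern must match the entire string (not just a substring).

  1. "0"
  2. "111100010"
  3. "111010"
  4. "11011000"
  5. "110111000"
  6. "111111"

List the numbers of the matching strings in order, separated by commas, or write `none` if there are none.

6

1 → no match — must start with "1"
2 → no match
3 → no match
4 → no match
5 → no match
6 → match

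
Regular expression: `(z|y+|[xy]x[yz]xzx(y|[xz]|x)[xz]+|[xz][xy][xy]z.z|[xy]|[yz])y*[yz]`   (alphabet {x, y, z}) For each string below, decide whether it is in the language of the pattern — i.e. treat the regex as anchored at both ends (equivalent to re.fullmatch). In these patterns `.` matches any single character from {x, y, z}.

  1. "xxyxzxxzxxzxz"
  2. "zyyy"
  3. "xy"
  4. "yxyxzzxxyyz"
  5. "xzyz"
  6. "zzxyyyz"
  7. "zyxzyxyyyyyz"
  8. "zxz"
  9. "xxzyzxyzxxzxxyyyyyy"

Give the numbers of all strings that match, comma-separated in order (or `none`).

1, 2, 3

1 → match
2. "zyyy" → match
3. "xy" → match
4. "yxyxzzxxyyz" → no match
5. "xzyz" → no match
6. "zzxyyyz" → no match
7. "zyxzyxyyyyyz" → no match
8. "zxz" → no match
9 → no match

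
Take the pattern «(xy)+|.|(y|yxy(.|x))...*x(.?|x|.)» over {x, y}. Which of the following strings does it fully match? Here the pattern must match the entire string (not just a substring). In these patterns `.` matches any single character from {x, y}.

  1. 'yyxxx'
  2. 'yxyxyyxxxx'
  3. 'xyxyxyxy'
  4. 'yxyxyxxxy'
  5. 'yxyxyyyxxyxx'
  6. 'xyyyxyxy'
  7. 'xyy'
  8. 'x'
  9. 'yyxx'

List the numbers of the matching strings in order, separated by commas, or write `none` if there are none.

1 → match
2 → match
3 → match
4 → match
5 → match
6 → no match
7 → no match
8 → match
9 → match

1, 2, 3, 4, 5, 8, 9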